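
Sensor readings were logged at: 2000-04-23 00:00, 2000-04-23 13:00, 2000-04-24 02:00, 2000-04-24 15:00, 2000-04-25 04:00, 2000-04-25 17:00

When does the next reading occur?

The interval is a steady 13 hours (13, 13, 13, 13, 13).
2000-04-25 17:00 + 13 h = 2000-04-26 06:00.

2000-04-26 06:00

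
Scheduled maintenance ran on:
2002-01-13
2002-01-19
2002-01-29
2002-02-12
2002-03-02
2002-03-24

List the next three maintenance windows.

2002-04-19, 2002-05-19, 2002-06-22

Gaps: 6, 10, 14, 18, 22 days — each gap is 4 larger than the previous one.
Next gap: 26 days. 2002-03-24 + 26 days = 2002-04-19.
Next gap: 30 days. 2002-04-19 + 30 days = 2002-05-19.
Next gap: 34 days. 2002-05-19 + 34 days = 2002-06-22.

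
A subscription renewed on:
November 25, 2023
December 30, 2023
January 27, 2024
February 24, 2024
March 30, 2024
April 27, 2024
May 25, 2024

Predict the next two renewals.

All Saturdays; the gaps (35, 28, 28, 35, 28, 28) vary with month length.
This is the last Saturday of each month.
Last Saturday of June 2024: June 29, 2024.
Last Saturday of July 2024: July 27, 2024.

June 29, 2024; July 27, 2024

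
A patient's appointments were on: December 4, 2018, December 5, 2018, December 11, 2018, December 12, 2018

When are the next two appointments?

December 18, 2018; December 19, 2018

Every event lands on a Tuesday or Wednesday (gaps cycle 1, 6, 1).
So the schedule is: every Tuesday and Wednesday.
The following Tuesday is December 18, 2018.
The following Wednesday is December 19, 2018.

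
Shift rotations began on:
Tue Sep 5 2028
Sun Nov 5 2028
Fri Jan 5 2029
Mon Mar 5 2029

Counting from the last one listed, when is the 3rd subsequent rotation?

Wed Sep 5 2029

Each date is the 5th; the gaps (61, 61, 59) track the month lengths.
The rule is the 5th of every 2 months.
May 2029: Sat May 5 2029.
July 2029: Thu Jul 5 2029.
September 2029: Wed Sep 5 2029.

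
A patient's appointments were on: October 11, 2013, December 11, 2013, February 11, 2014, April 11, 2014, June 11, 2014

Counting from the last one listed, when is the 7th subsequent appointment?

Gaps: 61, 62, 59, 61 days — not constant. Every event is on the 11th of the month.
Pattern: the 11th of every 2 months.
Next: August 2014 → August 11, 2014.
October 2014: October 11, 2014.
Next: December 2014 → December 11, 2014.
February 2015: February 11, 2015.
Next: April 2015 → April 11, 2015.
Next: June 2015 → June 11, 2015.
August 2015: August 11, 2015.

August 11, 2015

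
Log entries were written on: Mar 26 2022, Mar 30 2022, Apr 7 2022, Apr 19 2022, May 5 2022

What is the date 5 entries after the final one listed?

Gaps: 4, 8, 12, 16 days — each gap is 4 larger than the previous one.
Next gap: 20 days. May 5 2022 + 20 days = May 25 2022.
Next gap: 24 days. May 25 2022 + 24 days = Jun 18 2022.
Next gap: 28 days. Jun 18 2022 + 28 days = Jul 16 2022.
Next gap: 32 days. Jul 16 2022 + 32 days = Aug 17 2022.
Next gap: 36 days. Aug 17 2022 + 36 days = Sep 22 2022.

Sep 22 2022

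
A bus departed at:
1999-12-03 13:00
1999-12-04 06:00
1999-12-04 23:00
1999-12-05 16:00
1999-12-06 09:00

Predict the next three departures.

Spacing: 17, 17, 17, 17 h — constant 17 h.
1999-12-06 09:00 + 17 h = 1999-12-07 02:00.
1999-12-07 02:00 + 17 h = 1999-12-07 19:00.
1999-12-07 19:00 + 17 h = 1999-12-08 12:00.

1999-12-07 02:00, 1999-12-07 19:00, 1999-12-08 12:00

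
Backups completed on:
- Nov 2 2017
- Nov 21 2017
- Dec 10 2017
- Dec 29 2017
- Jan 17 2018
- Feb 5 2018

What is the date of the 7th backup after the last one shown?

Jun 18 2018

Every event comes 19 days after the last (19, 19, 19, 19, 19).
Feb 5 2018 + 19 days = Feb 24 2018.
Feb 24 2018 + 19 days = Mar 15 2018.
Mar 15 2018 + 19 days = Apr 3 2018.
Apr 3 2018 + 19 days = Apr 22 2018.
Apr 22 2018 + 19 days = May 11 2018.
May 11 2018 + 19 days = May 30 2018.
May 30 2018 + 19 days = Jun 18 2018.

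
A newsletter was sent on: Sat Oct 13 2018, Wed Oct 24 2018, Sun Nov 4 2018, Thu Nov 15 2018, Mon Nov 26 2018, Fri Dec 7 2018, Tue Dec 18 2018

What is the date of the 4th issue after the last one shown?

Every event comes 11 days after the last (11, 11, 11, 11, 11, 11).
Tue Dec 18 2018 + 11 days = Sat Dec 29 2018.
Sat Dec 29 2018 + 11 days = Wed Jan 9 2019.
Wed Jan 9 2019 + 11 days = Sun Jan 20 2019.
Sun Jan 20 2019 + 11 days = Thu Jan 31 2019.

Thu Jan 31 2019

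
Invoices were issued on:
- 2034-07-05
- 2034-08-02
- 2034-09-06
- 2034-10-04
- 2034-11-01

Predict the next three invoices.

2034-12-06, 2035-01-03, 2035-02-07

These are Wednesdays at 28- or 35-day spacing (28, 35, 28, 28).
The pattern: 1st Wednesday of the month.
1st Wednesday of December 2034: 2034-12-06.
January 2035 — 1st Wednesday is 2035-01-03.
February 2035 — 1st Wednesday is 2035-02-07.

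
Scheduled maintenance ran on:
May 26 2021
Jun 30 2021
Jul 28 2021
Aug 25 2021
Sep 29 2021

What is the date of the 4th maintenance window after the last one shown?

All Wednesdays; the gaps (35, 28, 28, 35) vary with month length.
This is the last Wednesday of each month.
October 2021 ends with Wednesday Oct 27 2021.
November 2021 ends with Wednesday Nov 24 2021.
Last Wednesday of December 2021: Dec 29 2021.
January 2022 ends with Wednesday Jan 26 2022.

Jan 26 2022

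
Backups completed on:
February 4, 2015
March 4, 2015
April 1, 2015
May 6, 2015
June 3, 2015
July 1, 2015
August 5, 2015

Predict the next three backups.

September 2, 2015; October 7, 2015; November 4, 2015

These are Wednesdays at 28- or 35-day spacing (28, 28, 35, 28, 28, 35).
The pattern: 1st Wednesday of the month.
1st Wednesday of September 2015: September 2, 2015.
1st Wednesday of October 2015: October 7, 2015.
November 2015 — 1st Wednesday is November 4, 2015.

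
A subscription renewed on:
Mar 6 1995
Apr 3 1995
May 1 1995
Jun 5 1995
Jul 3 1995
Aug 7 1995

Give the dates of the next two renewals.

Gaps: 28, 28, 35, 28, 35 days — a mix of 28 and 35. Every date is a Monday.
Each is the 1st Monday of its month.
1st Monday of September 1995: Sep 4 1995.
October 1995 — 1st Monday is Oct 2 1995.

Sep 4 1995, Oct 2 1995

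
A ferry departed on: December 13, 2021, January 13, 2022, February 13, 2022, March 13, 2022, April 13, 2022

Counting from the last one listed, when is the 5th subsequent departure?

September 13, 2022

Each date is the 13th; the gaps (31, 31, 28, 31) track the month lengths.
The rule is the 13th of each month.
Next: May 2022 → May 13, 2022.
June 2022: June 13, 2022.
Next: July 2022 → July 13, 2022.
Next: August 2022 → August 13, 2022.
September 2022: September 13, 2022.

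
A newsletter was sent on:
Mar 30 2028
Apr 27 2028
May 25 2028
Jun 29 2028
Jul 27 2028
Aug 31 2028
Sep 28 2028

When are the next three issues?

Oct 26 2028, Nov 30 2028, Dec 28 2028

Every date is a Thursday; gaps 28, 28, 35, 28, 35, 28 days.
Each is the last Thursday of its month (at least one falls on the 29th or later, ruling out '4th Thursday').
Last Thursday of October 2028: Oct 26 2028.
November 2028 ends with Thursday Nov 30 2028.
December 2028 ends with Thursday Dec 28 2028.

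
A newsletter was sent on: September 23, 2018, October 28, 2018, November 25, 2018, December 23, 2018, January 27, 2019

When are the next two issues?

February 24, 2019; March 24, 2019

All dates are Sundays, 35, 28, 28, 35 days apart.
Specifically, the 4th Sunday of each month.
4th Sunday of February 2019: February 24, 2019.
4th Sunday of March 2019: March 24, 2019.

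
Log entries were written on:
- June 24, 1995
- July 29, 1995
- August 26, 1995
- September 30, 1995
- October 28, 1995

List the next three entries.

All Saturdays; the gaps (35, 28, 35, 28) vary with month length.
This is the last Saturday of each month.
November 1995 ends with Saturday November 25, 1995.
Last Saturday of December 1995: December 30, 1995.
January 1996 ends with Saturday January 27, 1996.

November 25, 1995; December 30, 1995; January 27, 1996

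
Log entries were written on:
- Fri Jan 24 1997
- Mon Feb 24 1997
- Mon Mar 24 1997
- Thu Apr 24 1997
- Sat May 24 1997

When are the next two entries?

Tue Jun 24 1997, Thu Jul 24 1997

The day-of-month is always 24 (31, 28, 31, 30 days between events).
So this recurs on the 24th of each month.
Next: June 1997 → Tue Jun 24 1997.
Next: July 1997 → Thu Jul 24 1997.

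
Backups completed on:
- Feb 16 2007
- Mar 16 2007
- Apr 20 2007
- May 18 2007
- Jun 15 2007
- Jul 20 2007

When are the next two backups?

Aug 17 2007, Sep 21 2007

Gaps: 28, 35, 28, 28, 35 days — a mix of 28 and 35. Every date is a Friday.
Each is the 3rd Friday of its month.
3rd Friday of August 2007: Aug 17 2007.
September 2007 — 3rd Friday is Sep 21 2007.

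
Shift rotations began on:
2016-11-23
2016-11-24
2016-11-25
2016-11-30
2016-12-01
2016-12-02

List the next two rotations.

2016-12-07, 2016-12-08

Gaps: 1, 1, 5, 1, 1 days — not constant, but cyclic with period 3.
The events fall on every Wednesday, Thursday and Friday.
Next Wednesday: 2016-12-07.
Next Thursday: 2016-12-08.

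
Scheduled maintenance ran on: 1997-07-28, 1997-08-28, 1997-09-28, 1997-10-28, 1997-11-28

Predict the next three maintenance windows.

1997-12-28, 1998-01-28, 1998-02-28

Gaps: 31, 31, 30, 31 days — not constant. Every event is on the 28th of the month.
Pattern: the 28th of each month.
Next: December 1997 → 1997-12-28.
Next: January 1998 → 1998-01-28.
February 1998: 1998-02-28.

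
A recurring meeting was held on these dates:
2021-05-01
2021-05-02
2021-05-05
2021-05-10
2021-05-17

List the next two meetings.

Intervals are 1, 3, 5, 7 days — an arithmetic progression with common difference 2.
Next gap: 9 days. 2021-05-17 + 9 days = 2021-05-26.
Next gap: 11 days. 2021-05-26 + 11 days = 2021-06-06.

2021-05-26, 2021-06-06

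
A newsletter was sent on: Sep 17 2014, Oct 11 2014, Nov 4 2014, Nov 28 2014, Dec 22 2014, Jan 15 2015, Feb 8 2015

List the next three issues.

The spacing is 24, 24, 24, 24, 24, 24 days — always 24 days.
Feb 8 2015 + 24 days = Mar 4 2015.
Mar 4 2015 + 24 days = Mar 28 2015.
Mar 28 2015 + 24 days = Apr 21 2015.

Mar 4 2015, Mar 28 2015, Apr 21 2015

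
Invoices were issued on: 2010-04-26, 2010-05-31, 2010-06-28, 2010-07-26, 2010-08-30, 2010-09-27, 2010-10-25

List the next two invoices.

Every date is a Monday; gaps 35, 28, 28, 35, 28, 28 days.
Each is the last Monday of its month (at least one falls on the 29th or later, ruling out '4th Monday').
Last Monday of November 2010: 2010-11-29.
December 2010 ends with Monday 2010-12-27.

2010-11-29, 2010-12-27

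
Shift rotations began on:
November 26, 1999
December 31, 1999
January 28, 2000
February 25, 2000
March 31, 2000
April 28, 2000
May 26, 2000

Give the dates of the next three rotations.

June 30, 2000; July 28, 2000; August 25, 2000

All Fridays; the gaps (35, 28, 28, 35, 28, 28) vary with month length.
This is the last Friday of each month.
June 2000 ends with Friday June 30, 2000.
Last Friday of July 2000: July 28, 2000.
Last Friday of August 2000: August 25, 2000.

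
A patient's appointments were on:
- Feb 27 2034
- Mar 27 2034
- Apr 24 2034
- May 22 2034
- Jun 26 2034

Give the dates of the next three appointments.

All dates are Mondays, 28, 28, 28, 35 days apart.
Specifically, the 4th Monday of each month.
4th Monday of July 2034: Jul 24 2034.
August 2034 — 4th Monday is Aug 28 2034.
4th Monday of September 2034: Sep 25 2034.

Jul 24 2034, Aug 28 2034, Sep 25 2034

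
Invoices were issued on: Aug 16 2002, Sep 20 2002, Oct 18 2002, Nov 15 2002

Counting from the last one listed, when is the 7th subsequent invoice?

Jun 20 2003

All dates are Fridays, 35, 28, 28 days apart.
Specifically, the 3rd Friday of each month.
December 2002 — 3rd Friday is Dec 20 2002.
3rd Friday of January 2003: Jan 17 2003.
3rd Friday of February 2003: Feb 21 2003.
March 2003 — 3rd Friday is Mar 21 2003.
3rd Friday of April 2003: Apr 18 2003.
3rd Friday of May 2003: May 16 2003.
June 2003 — 3rd Friday is Jun 20 2003.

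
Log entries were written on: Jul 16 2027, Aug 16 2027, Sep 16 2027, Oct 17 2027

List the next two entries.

Gaps between consecutive events: 31, 31, 31 days — a constant 31-day interval.
Oct 17 2027 + 31 days = Nov 17 2027.
Nov 17 2027 + 31 days = Dec 18 2027.

Nov 17 2027, Dec 18 2027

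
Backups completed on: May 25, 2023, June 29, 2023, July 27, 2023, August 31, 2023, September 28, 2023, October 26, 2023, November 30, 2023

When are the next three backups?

December 28, 2023; January 25, 2024; February 29, 2024

All Thursdays; the gaps (35, 28, 35, 28, 28, 35) vary with month length.
This is the last Thursday of each month.
December 2023 ends with Thursday December 28, 2023.
Last Thursday of January 2024: January 25, 2024.
Last Thursday of February 2024: February 29, 2024.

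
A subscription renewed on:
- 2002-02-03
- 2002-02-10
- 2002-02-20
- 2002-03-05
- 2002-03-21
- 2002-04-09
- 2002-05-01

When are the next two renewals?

2002-05-26, 2002-06-23

Intervals are 7, 10, 13, 16, 19, 22 days — an arithmetic progression with common difference 3.
Next gap: 25 days. 2002-05-01 + 25 days = 2002-05-26.
Next gap: 28 days. 2002-05-26 + 28 days = 2002-06-23.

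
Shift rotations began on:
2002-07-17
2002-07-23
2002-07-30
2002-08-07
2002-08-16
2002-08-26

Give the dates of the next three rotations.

The spacing grows by 1 each time: 6, 7, 8, 9, 10 days.
Next gap: 11 days. 2002-08-26 + 11 days = 2002-09-06.
Next gap: 12 days. 2002-09-06 + 12 days = 2002-09-18.
Next gap: 13 days. 2002-09-18 + 13 days = 2002-10-01.

2002-09-06, 2002-09-18, 2002-10-01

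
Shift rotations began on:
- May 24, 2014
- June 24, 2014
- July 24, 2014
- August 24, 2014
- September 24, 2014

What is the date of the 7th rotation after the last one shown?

The day-of-month is always 24 (31, 30, 31, 31 days between events).
So this recurs on the 24th of each month.
October 2014: October 24, 2014.
Next: November 2014 → November 24, 2014.
Next: December 2014 → December 24, 2014.
Next: January 2015 → January 24, 2015.
Next: February 2015 → February 24, 2015.
Next: March 2015 → March 24, 2015.
Next: April 2015 → April 24, 2015.

April 24, 2015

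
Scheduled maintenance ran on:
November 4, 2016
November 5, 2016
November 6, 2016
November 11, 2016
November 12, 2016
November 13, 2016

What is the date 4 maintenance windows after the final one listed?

Gaps: 1, 1, 5, 1, 1 days — not constant, but cyclic with period 3.
The events fall on every Friday, Saturday and Sunday.
Next Friday: November 18, 2016.
Next Saturday: November 19, 2016.
The following Sunday is November 20, 2016.
The following Friday is November 25, 2016.

November 25, 2016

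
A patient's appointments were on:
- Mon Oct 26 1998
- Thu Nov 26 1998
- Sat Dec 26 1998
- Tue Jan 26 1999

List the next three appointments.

Fri Feb 26 1999, Fri Mar 26 1999, Mon Apr 26 1999

Gaps: 31, 30, 31 days — not constant. Every event is on the 26th of the month.
Pattern: the 26th of each month.
February 1999: Fri Feb 26 1999.
Next: March 1999 → Fri Mar 26 1999.
April 1999: Mon Apr 26 1999.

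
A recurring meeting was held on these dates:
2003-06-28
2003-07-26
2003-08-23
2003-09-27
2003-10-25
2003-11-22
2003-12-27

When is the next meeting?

2004-01-24

These are Saturdays at 28- or 35-day spacing (28, 28, 35, 28, 28, 35).
The pattern: 4th Saturday of the month.
4th Saturday of January 2004: 2004-01-24.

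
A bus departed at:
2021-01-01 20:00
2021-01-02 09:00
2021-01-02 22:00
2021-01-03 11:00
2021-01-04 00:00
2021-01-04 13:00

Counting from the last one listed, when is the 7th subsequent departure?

2021-01-08 08:00

The interval is a steady 13 hours (13, 13, 13, 13, 13).
2021-01-04 13:00 + 13 h = 2021-01-05 02:00.
2021-01-05 02:00 + 13 h = 2021-01-05 15:00.
2021-01-05 15:00 + 13 h = 2021-01-06 04:00.
2021-01-06 04:00 + 13 h = 2021-01-06 17:00.
2021-01-06 17:00 + 13 h = 2021-01-07 06:00.
2021-01-07 06:00 + 13 h = 2021-01-07 19:00.
2021-01-07 19:00 + 13 h = 2021-01-08 08:00.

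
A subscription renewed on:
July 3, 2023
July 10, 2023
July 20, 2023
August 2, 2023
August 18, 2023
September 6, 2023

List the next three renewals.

Intervals are 7, 10, 13, 16, 19 days — an arithmetic progression with common difference 3.
Next gap: 22 days. September 6, 2023 + 22 days = September 28, 2023.
Next gap: 25 days. September 28, 2023 + 25 days = October 23, 2023.
Next gap: 28 days. October 23, 2023 + 28 days = November 20, 2023.

September 28, 2023; October 23, 2023; November 20, 2023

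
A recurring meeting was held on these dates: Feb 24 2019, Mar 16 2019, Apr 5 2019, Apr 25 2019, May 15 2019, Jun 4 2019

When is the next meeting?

The spacing is 20, 20, 20, 20, 20 days — always 20 days.
Jun 4 2019 + 20 days = Jun 24 2019.

Jun 24 2019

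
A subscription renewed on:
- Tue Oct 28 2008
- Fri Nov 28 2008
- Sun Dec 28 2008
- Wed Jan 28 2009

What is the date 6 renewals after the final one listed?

Tue Jul 28 2009

The day-of-month is always 28 (31, 30, 31 days between events).
So this recurs on the 28th of each month.
February 2009: Sat Feb 28 2009.
March 2009: Sat Mar 28 2009.
April 2009: Tue Apr 28 2009.
Next: May 2009 → Thu May 28 2009.
June 2009: Sun Jun 28 2009.
Next: July 2009 → Tue Jul 28 2009.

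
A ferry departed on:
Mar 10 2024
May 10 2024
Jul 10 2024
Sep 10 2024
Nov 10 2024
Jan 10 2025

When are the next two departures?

Mar 10 2025, May 10 2025

The day-of-month is always 10 (61, 61, 62, 61, 61 days between events).
So this recurs on the 10th of every 2 months.
Next: March 2025 → Mar 10 2025.
May 2025: May 10 2025.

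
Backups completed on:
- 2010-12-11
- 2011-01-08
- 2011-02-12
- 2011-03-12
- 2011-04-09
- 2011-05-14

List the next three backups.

These are Saturdays at 28- or 35-day spacing (28, 35, 28, 28, 35).
The pattern: 2nd Saturday of the month.
June 2011 — 2nd Saturday is 2011-06-11.
July 2011 — 2nd Saturday is 2011-07-09.
2nd Saturday of August 2011: 2011-08-13.

2011-06-11, 2011-07-09, 2011-08-13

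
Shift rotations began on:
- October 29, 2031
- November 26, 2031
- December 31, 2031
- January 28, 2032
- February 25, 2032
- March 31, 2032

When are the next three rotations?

April 28, 2032; May 26, 2032; June 30, 2032

All Wednesdays; the gaps (28, 35, 28, 28, 35) vary with month length.
This is the last Wednesday of each month.
April 2032 ends with Wednesday April 28, 2032.
May 2032 ends with Wednesday May 26, 2032.
Last Wednesday of June 2032: June 30, 2032.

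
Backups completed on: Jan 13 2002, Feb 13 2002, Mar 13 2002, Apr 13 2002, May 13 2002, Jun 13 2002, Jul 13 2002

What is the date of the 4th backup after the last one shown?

Nov 13 2002

Each date is the 13th; the gaps (31, 28, 31, 30, 31, 30) track the month lengths.
The rule is the 13th of each month.
Next: August 2002 → Aug 13 2002.
Next: September 2002 → Sep 13 2002.
October 2002: Oct 13 2002.
Next: November 2002 → Nov 13 2002.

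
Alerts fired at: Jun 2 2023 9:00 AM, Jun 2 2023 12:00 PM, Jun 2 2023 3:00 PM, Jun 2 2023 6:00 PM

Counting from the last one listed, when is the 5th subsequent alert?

Gaps: 3, 3, 3 hours — each event is 3 hours after the previous one.
Jun 2 2023 6:00 PM + 3 h = Jun 2 2023 9:00 PM.
Jun 2 2023 9:00 PM + 3 h = Jun 3 2023 12:00 AM.
Jun 3 2023 12:00 AM + 3 h = Jun 3 2023 3:00 AM.
Jun 3 2023 3:00 AM + 3 h = Jun 3 2023 6:00 AM.
Jun 3 2023 6:00 AM + 3 h = Jun 3 2023 9:00 AM.

Jun 3 2023 9:00 AM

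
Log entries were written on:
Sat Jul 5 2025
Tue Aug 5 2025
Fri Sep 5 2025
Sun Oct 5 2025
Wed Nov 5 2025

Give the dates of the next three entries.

Fri Dec 5 2025, Mon Jan 5 2026, Thu Feb 5 2026

Each date is the 5th; the gaps (31, 31, 30, 31) track the month lengths.
The rule is the 5th of each month.
December 2025: Fri Dec 5 2025.
January 2026: Mon Jan 5 2026.
February 2026: Thu Feb 5 2026.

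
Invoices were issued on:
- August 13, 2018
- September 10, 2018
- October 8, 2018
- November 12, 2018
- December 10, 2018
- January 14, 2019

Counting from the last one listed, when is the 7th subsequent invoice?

Gaps: 28, 28, 35, 28, 35 days — a mix of 28 and 35. Every date is a Monday.
Each is the 2nd Monday of its month.
February 2019 — 2nd Monday is February 11, 2019.
March 2019 — 2nd Monday is March 11, 2019.
April 2019 — 2nd Monday is April 8, 2019.
May 2019 — 2nd Monday is May 13, 2019.
2nd Monday of June 2019: June 10, 2019.
2nd Monday of July 2019: July 8, 2019.
August 2019 — 2nd Monday is August 12, 2019.

August 12, 2019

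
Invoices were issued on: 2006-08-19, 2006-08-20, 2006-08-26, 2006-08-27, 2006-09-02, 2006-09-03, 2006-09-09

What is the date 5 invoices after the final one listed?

Gaps: 1, 6, 1, 6, 1, 6 days — not constant, but cyclic with period 2.
The events fall on every Saturday and Sunday.
The following Sunday is 2006-09-10.
Next Saturday: 2006-09-16.
Next Sunday: 2006-09-17.
The following Saturday is 2006-09-23.
Next Sunday: 2006-09-24.

2006-09-24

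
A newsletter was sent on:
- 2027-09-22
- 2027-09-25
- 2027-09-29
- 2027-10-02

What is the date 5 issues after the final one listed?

2027-10-20

The gap pattern 3, 4, 3 repeats every 2 events.
These are the Wednesdays and Saturdays of each week.
The following Wednesday is 2027-10-06.
The following Saturday is 2027-10-09.
Next Wednesday: 2027-10-13.
The following Saturday is 2027-10-16.
Next Wednesday: 2027-10-20.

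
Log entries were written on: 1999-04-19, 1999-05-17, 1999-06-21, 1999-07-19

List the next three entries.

1999-08-16, 1999-09-20, 1999-10-18

These are Mondays at 28- or 35-day spacing (28, 35, 28).
The pattern: 3rd Monday of the month.
August 1999 — 3rd Monday is 1999-08-16.
3rd Monday of September 1999: 1999-09-20.
October 1999 — 3rd Monday is 1999-10-18.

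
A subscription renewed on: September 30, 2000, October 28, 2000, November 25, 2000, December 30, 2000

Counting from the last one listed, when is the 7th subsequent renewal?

July 28, 2001

These are Saturdays with 28, 28, 35-day gaps.
Each is the final Saturday of its month — September 30, 2000 is past the 28th, so '4th Saturday' doesn't fit.
January 2001 ends with Saturday January 27, 2001.
February 2001 ends with Saturday February 24, 2001.
March 2001 ends with Saturday March 31, 2001.
Last Saturday of April 2001: April 28, 2001.
May 2001 ends with Saturday May 26, 2001.
June 2001 ends with Saturday June 30, 2001.
July 2001 ends with Saturday July 28, 2001.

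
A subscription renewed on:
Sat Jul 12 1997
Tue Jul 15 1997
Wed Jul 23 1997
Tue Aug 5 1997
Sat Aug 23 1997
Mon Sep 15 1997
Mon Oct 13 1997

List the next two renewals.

Intervals are 3, 8, 13, 18, 23, 28 days — an arithmetic progression with common difference 5.
Next gap: 33 days. Mon Oct 13 1997 + 33 days = Sat Nov 15 1997.
Next gap: 38 days. Sat Nov 15 1997 + 38 days = Tue Dec 23 1997.

Sat Nov 15 1997, Tue Dec 23 1997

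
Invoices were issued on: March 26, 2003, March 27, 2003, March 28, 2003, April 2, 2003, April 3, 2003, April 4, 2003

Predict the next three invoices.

Gaps: 1, 1, 5, 1, 1 days — not constant, but cyclic with period 3.
The events fall on every Wednesday, Thursday and Friday.
The following Wednesday is April 9, 2003.
Next Thursday: April 10, 2003.
The following Friday is April 11, 2003.

April 9, 2003; April 10, 2003; April 11, 2003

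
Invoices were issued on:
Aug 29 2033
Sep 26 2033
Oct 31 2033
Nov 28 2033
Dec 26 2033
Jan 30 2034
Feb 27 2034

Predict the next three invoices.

Every date is a Monday; gaps 28, 35, 28, 28, 35, 28 days.
Each is the last Monday of its month (at least one falls on the 29th or later, ruling out '4th Monday').
Last Monday of March 2034: Mar 27 2034.
Last Monday of April 2034: Apr 24 2034.
Last Monday of May 2034: May 29 2034.

Mar 27 2034, Apr 24 2034, May 29 2034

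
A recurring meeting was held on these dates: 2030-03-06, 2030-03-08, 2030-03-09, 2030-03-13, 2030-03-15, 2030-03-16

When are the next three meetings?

The gap pattern 2, 1, 4, 2, 1 repeats every 3 events.
These are the Wednesdays, Fridays and Saturdays of each week.
The following Wednesday is 2030-03-20.
Next Friday: 2030-03-22.
Next Saturday: 2030-03-23.

2030-03-20, 2030-03-22, 2030-03-23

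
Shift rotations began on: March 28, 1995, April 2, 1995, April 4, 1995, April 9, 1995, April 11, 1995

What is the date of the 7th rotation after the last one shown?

May 7, 1995

Gaps: 5, 2, 5, 2 days — not constant, but cyclic with period 2.
The events fall on every Tuesday and Sunday.
Next Sunday: April 16, 1995.
Next Tuesday: April 18, 1995.
The following Sunday is April 23, 1995.
The following Tuesday is April 25, 1995.
Next Sunday: April 30, 1995.
The following Tuesday is May 2, 1995.
Next Sunday: May 7, 1995.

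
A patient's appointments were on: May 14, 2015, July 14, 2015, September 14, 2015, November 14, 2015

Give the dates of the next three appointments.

January 14, 2016; March 14, 2016; May 14, 2016

Gaps: 61, 62, 61 days — not constant. Every event is on the 14th of the month.
Pattern: the 14th of every 2 months.
Next: January 2016 → January 14, 2016.
Next: March 2016 → March 14, 2016.
May 2016: May 14, 2016.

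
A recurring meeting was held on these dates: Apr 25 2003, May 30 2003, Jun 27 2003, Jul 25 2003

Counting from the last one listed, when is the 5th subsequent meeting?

Dec 26 2003

Every date is a Friday; gaps 35, 28, 28 days.
Each is the last Friday of its month (at least one falls on the 29th or later, ruling out '4th Friday').
August 2003 ends with Friday Aug 29 2003.
September 2003 ends with Friday Sep 26 2003.
Last Friday of October 2003: Oct 31 2003.
Last Friday of November 2003: Nov 28 2003.
Last Friday of December 2003: Dec 26 2003.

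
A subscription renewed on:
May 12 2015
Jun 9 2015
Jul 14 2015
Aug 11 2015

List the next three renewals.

All dates are Tuesdays, 28, 35, 28 days apart.
Specifically, the 2nd Tuesday of each month.
2nd Tuesday of September 2015: Sep 8 2015.
2nd Tuesday of October 2015: Oct 13 2015.
November 2015 — 2nd Tuesday is Nov 10 2015.

Sep 8 2015, Oct 13 2015, Nov 10 2015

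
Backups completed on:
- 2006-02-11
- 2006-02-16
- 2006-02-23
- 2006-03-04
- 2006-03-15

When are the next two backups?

2006-03-28, 2006-04-12

The spacing grows by 2 each time: 5, 7, 9, 11 days.
Next gap: 13 days. 2006-03-15 + 13 days = 2006-03-28.
Next gap: 15 days. 2006-03-28 + 15 days = 2006-04-12.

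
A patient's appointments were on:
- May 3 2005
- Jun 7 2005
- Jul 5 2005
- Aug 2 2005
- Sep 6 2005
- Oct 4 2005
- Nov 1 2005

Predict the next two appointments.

Dec 6 2005, Jan 3 2006

These are Tuesdays at 28- or 35-day spacing (35, 28, 28, 35, 28, 28).
The pattern: 1st Tuesday of the month.
1st Tuesday of December 2005: Dec 6 2005.
1st Tuesday of January 2006: Jan 3 2006.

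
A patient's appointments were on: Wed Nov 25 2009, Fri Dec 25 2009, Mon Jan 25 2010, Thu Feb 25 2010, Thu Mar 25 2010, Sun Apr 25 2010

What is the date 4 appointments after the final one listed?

Gaps: 30, 31, 31, 28, 31 days — not constant. Every event is on the 25th of the month.
Pattern: the 25th of each month.
Next: May 2010 → Tue May 25 2010.
Next: June 2010 → Fri Jun 25 2010.
Next: July 2010 → Sun Jul 25 2010.
Next: August 2010 → Wed Aug 25 2010.

Wed Aug 25 2010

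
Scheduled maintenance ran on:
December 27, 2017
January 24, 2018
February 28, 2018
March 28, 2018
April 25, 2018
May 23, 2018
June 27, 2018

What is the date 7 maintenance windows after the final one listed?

January 23, 2019

Gaps: 28, 35, 28, 28, 28, 35 days — a mix of 28 and 35. Every date is a Wednesday.
Each is the 4th Wednesday of its month.
July 2018 — 4th Wednesday is July 25, 2018.
4th Wednesday of August 2018: August 22, 2018.
4th Wednesday of September 2018: September 26, 2018.
4th Wednesday of October 2018: October 24, 2018.
4th Wednesday of November 2018: November 28, 2018.
December 2018 — 4th Wednesday is December 26, 2018.
January 2019 — 4th Wednesday is January 23, 2019.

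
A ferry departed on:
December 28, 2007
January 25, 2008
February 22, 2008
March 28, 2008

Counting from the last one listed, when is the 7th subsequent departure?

October 24, 2008

All dates are Fridays, 28, 28, 35 days apart.
Specifically, the 4th Friday of each month.
4th Friday of April 2008: April 25, 2008.
May 2008 — 4th Friday is May 23, 2008.
June 2008 — 4th Friday is June 27, 2008.
July 2008 — 4th Friday is July 25, 2008.
4th Friday of August 2008: August 22, 2008.
4th Friday of September 2008: September 26, 2008.
October 2008 — 4th Friday is October 24, 2008.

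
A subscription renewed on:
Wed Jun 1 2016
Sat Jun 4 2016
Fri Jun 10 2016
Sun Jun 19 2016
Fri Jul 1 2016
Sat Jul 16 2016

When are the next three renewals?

Wed Aug 3 2016, Wed Aug 24 2016, Sat Sep 17 2016

The spacing grows by 3 each time: 3, 6, 9, 12, 15 days.
Next gap: 18 days. Sat Jul 16 2016 + 18 days = Wed Aug 3 2016.
Next gap: 21 days. Wed Aug 3 2016 + 21 days = Wed Aug 24 2016.
Next gap: 24 days. Wed Aug 24 2016 + 24 days = Sat Sep 17 2016.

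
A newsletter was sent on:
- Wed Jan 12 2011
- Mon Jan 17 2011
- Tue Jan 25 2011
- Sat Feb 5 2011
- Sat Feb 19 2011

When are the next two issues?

Gaps: 5, 8, 11, 14 days — each gap is 3 larger than the previous one.
Next gap: 17 days. Sat Feb 19 2011 + 17 days = Tue Mar 8 2011.
Next gap: 20 days. Tue Mar 8 2011 + 20 days = Mon Mar 28 2011.

Tue Mar 8 2011, Mon Mar 28 2011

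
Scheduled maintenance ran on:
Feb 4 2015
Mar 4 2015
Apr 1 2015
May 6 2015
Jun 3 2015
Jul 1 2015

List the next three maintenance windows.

Aug 5 2015, Sep 2 2015, Oct 7 2015

These are Wednesdays at 28- or 35-day spacing (28, 28, 35, 28, 28).
The pattern: 1st Wednesday of the month.
August 2015 — 1st Wednesday is Aug 5 2015.
September 2015 — 1st Wednesday is Sep 2 2015.
1st Wednesday of October 2015: Oct 7 2015.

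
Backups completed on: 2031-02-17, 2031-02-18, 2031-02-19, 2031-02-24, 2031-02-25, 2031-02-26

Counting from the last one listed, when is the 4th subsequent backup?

2031-03-10

Every event lands on a Monday or Tuesday or Wednesday (gaps cycle 1, 1, 5, 1, 1).
So the schedule is: every Monday, Tuesday and Wednesday.
The following Monday is 2031-03-03.
The following Tuesday is 2031-03-04.
Next Wednesday: 2031-03-05.
The following Monday is 2031-03-10.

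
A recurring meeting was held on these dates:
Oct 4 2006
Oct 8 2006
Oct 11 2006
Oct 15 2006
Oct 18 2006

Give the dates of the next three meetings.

Oct 22 2006, Oct 25 2006, Oct 29 2006

Every event lands on a Wednesday or Sunday (gaps cycle 4, 3, 4, 3).
So the schedule is: every Wednesday and Sunday.
The following Sunday is Oct 22 2006.
The following Wednesday is Oct 25 2006.
Next Sunday: Oct 29 2006.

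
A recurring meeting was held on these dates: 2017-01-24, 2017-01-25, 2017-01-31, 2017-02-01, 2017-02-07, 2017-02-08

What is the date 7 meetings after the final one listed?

2017-03-07

The gap pattern 1, 6, 1, 6, 1 repeats every 2 events.
These are the Tuesdays and Wednesdays of each week.
The following Tuesday is 2017-02-14.
The following Wednesday is 2017-02-15.
The following Tuesday is 2017-02-21.
The following Wednesday is 2017-02-22.
Next Tuesday: 2017-02-28.
Next Wednesday: 2017-03-01.
Next Tuesday: 2017-03-07.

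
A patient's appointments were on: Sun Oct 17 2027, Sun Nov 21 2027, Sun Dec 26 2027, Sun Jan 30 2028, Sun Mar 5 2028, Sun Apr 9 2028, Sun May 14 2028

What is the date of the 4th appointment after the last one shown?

Sun Oct 1 2028

The spacing is 35, 35, 35, 35, 35, 35 days — always 35 days.
Sun May 14 2028 + 35 days = Sun Jun 18 2028.
Sun Jun 18 2028 + 35 days = Sun Jul 23 2028.
Sun Jul 23 2028 + 35 days = Sun Aug 27 2028.
Sun Aug 27 2028 + 35 days = Sun Oct 1 2028.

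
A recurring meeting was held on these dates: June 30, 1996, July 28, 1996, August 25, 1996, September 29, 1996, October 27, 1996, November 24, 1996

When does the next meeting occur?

All Sundays; the gaps (28, 28, 35, 28, 28) vary with month length.
This is the last Sunday of each month.
Last Sunday of December 1996: December 29, 1996.

December 29, 1996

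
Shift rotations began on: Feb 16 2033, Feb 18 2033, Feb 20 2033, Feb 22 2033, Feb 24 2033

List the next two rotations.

Feb 26 2033, Feb 28 2033

The spacing is 2, 2, 2, 2 days — always 2 days.
Feb 24 2033 + 2 days = Feb 26 2033.
Feb 26 2033 + 2 days = Feb 28 2033.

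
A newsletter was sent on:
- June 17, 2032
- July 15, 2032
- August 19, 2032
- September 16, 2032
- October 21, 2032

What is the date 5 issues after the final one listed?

These are Thursdays at 28- or 35-day spacing (28, 35, 28, 35).
The pattern: 3rd Thursday of the month.
3rd Thursday of November 2032: November 18, 2032.
December 2032 — 3rd Thursday is December 16, 2032.
3rd Thursday of January 2033: January 20, 2033.
3rd Thursday of February 2033: February 17, 2033.
March 2033 — 3rd Thursday is March 17, 2033.

March 17, 2033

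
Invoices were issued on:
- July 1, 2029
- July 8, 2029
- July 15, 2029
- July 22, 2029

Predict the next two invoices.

July 29, 2029; August 5, 2029

Gaps between consecutive events: 7, 7, 7 days — a constant 7-day interval.
July 22, 2029 + 7 days = July 29, 2029.
July 29, 2029 + 7 days = August 5, 2029.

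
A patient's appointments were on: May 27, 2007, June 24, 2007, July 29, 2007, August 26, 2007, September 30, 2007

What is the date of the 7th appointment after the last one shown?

These are Sundays with 28, 35, 28, 35-day gaps.
Each is the final Sunday of its month — July 29, 2007 is past the 28th, so '4th Sunday' doesn't fit.
Last Sunday of October 2007: October 28, 2007.
Last Sunday of November 2007: November 25, 2007.
December 2007 ends with Sunday December 30, 2007.
Last Sunday of January 2008: January 27, 2008.
February 2008 ends with Sunday February 24, 2008.
Last Sunday of March 2008: March 30, 2008.
Last Sunday of April 2008: April 27, 2008.

April 27, 2008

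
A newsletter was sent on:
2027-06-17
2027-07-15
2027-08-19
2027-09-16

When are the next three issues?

2027-10-21, 2027-11-18, 2027-12-16

Gaps: 28, 35, 28 days — a mix of 28 and 35. Every date is a Thursday.
Each is the 3rd Thursday of its month.
October 2027 — 3rd Thursday is 2027-10-21.
3rd Thursday of November 2027: 2027-11-18.
3rd Thursday of December 2027: 2027-12-16.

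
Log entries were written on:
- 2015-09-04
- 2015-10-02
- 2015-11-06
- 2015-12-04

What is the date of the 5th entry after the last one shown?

These are Fridays at 28- or 35-day spacing (28, 35, 28).
The pattern: 1st Friday of the month.
January 2016 — 1st Friday is 2016-01-01.
1st Friday of February 2016: 2016-02-05.
1st Friday of March 2016: 2016-03-04.
April 2016 — 1st Friday is 2016-04-01.
May 2016 — 1st Friday is 2016-05-06.

2016-05-06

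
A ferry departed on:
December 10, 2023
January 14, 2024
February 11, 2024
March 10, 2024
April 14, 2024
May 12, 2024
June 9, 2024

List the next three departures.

All dates are Sundays, 35, 28, 28, 35, 28, 28 days apart.
Specifically, the 2nd Sunday of each month.
July 2024 — 2nd Sunday is July 14, 2024.
2nd Sunday of August 2024: August 11, 2024.
2nd Sunday of September 2024: September 8, 2024.

July 14, 2024; August 11, 2024; September 8, 2024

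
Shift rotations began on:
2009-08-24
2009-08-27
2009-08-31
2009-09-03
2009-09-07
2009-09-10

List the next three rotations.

Every event lands on a Monday or Thursday (gaps cycle 3, 4, 3, 4, 3).
So the schedule is: every Monday and Thursday.
Next Monday: 2009-09-14.
Next Thursday: 2009-09-17.
Next Monday: 2009-09-21.

2009-09-14, 2009-09-17, 2009-09-21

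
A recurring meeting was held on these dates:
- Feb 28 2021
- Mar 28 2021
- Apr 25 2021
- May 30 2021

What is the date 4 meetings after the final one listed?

Sep 26 2021

Every date is a Sunday; gaps 28, 28, 35 days.
Each is the last Sunday of its month (at least one falls on the 29th or later, ruling out '4th Sunday').
June 2021 ends with Sunday Jun 27 2021.
July 2021 ends with Sunday Jul 25 2021.
August 2021 ends with Sunday Aug 29 2021.
September 2021 ends with Sunday Sep 26 2021.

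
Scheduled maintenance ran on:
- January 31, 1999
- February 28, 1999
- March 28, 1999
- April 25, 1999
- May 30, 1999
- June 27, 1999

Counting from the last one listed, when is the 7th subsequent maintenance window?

Every date is a Sunday; gaps 28, 28, 28, 35, 28 days.
Each is the last Sunday of its month (at least one falls on the 29th or later, ruling out '4th Sunday').
Last Sunday of July 1999: July 25, 1999.
Last Sunday of August 1999: August 29, 1999.
September 1999 ends with Sunday September 26, 1999.
Last Sunday of October 1999: October 31, 1999.
Last Sunday of November 1999: November 28, 1999.
December 1999 ends with Sunday December 26, 1999.
Last Sunday of January 2000: January 30, 2000.

January 30, 2000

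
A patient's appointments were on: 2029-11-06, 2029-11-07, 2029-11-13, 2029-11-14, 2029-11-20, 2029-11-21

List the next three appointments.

The gap pattern 1, 6, 1, 6, 1 repeats every 2 events.
These are the Tuesdays and Wednesdays of each week.
Next Tuesday: 2029-11-27.
The following Wednesday is 2029-11-28.
The following Tuesday is 2029-12-04.

2029-11-27, 2029-11-28, 2029-12-04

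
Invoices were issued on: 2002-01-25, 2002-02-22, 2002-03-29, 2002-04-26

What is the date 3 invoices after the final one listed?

2002-07-26

All Fridays; the gaps (28, 35, 28) vary with month length.
This is the last Friday of each month.
May 2002 ends with Friday 2002-05-31.
June 2002 ends with Friday 2002-06-28.
July 2002 ends with Friday 2002-07-26.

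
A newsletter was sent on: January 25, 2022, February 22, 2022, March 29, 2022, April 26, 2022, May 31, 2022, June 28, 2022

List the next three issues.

July 26, 2022; August 30, 2022; September 27, 2022

Every date is a Tuesday; gaps 28, 35, 28, 35, 28 days.
Each is the last Tuesday of its month (at least one falls on the 29th or later, ruling out '4th Tuesday').
July 2022 ends with Tuesday July 26, 2022.
Last Tuesday of August 2022: August 30, 2022.
Last Tuesday of September 2022: September 27, 2022.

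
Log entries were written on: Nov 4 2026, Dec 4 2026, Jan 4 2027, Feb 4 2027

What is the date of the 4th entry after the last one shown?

Jun 4 2027

The day-of-month is always 4 (30, 31, 31 days between events).
So this recurs on the 4th of each month.
Next: March 2027 → Mar 4 2027.
April 2027: Apr 4 2027.
May 2027: May 4 2027.
Next: June 2027 → Jun 4 2027.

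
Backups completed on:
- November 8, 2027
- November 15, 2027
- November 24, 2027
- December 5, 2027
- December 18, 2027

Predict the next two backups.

January 2, 2028; January 19, 2028

Intervals are 7, 9, 11, 13 days — an arithmetic progression with common difference 2.
Next gap: 15 days. December 18, 2027 + 15 days = January 2, 2028.
Next gap: 17 days. January 2, 2028 + 17 days = January 19, 2028.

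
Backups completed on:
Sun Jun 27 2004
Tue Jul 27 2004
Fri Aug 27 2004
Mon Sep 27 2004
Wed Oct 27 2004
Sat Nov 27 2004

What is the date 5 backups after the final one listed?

Wed Apr 27 2005

Each date is the 27th; the gaps (30, 31, 31, 30, 31) track the month lengths.
The rule is the 27th of each month.
December 2004: Mon Dec 27 2004.
Next: January 2005 → Thu Jan 27 2005.
February 2005: Sun Feb 27 2005.
Next: March 2005 → Sun Mar 27 2005.
April 2005: Wed Apr 27 2005.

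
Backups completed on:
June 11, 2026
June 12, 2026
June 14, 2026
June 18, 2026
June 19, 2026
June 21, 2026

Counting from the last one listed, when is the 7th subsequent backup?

July 9, 2026

Every event lands on a Thursday or Friday or Sunday (gaps cycle 1, 2, 4, 1, 2).
So the schedule is: every Thursday, Friday and Sunday.
The following Thursday is June 25, 2026.
Next Friday: June 26, 2026.
The following Sunday is June 28, 2026.
The following Thursday is July 2, 2026.
The following Friday is July 3, 2026.
Next Sunday: July 5, 2026.
The following Thursday is July 9, 2026.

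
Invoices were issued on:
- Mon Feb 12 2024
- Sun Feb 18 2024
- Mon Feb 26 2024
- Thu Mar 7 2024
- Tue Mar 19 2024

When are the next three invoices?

Gaps: 6, 8, 10, 12 days — each gap is 2 larger than the previous one.
Next gap: 14 days. Tue Mar 19 2024 + 14 days = Tue Apr 2 2024.
Next gap: 16 days. Tue Apr 2 2024 + 16 days = Thu Apr 18 2024.
Next gap: 18 days. Thu Apr 18 2024 + 18 days = Mon May 6 2024.

Tue Apr 2 2024, Thu Apr 18 2024, Mon May 6 2024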